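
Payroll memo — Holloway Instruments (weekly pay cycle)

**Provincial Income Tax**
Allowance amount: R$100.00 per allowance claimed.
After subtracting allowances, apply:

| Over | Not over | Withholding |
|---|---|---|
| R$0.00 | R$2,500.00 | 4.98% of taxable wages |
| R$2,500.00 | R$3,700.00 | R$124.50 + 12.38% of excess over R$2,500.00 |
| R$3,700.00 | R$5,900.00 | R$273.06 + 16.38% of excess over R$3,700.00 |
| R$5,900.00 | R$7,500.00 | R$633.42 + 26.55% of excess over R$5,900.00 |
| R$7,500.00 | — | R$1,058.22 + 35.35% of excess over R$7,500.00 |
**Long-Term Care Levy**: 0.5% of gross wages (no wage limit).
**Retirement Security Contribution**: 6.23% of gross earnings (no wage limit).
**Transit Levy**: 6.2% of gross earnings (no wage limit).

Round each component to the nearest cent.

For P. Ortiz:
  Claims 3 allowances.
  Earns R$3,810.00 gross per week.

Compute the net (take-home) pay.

Provincial Income Tax: taxable = R$3,810.00 − 3×R$100.00 = R$3,510.00
  R$124.50 + 12.38% × (R$3,510.00 − R$2,500.00) = R$124.50 + 12.38% × R$1,010.00 = R$249.54
Long-Term Care Levy: 0.5% × R$3,810.00 = R$19.05
Retirement Security Contribution: 6.23% × R$3,810.00 = R$237.36
Transit Levy: 6.2% × R$3,810.00 = R$236.22
Total withheld: R$249.54 + R$19.05 + R$237.36 + R$236.22 = R$742.17
Net pay: R$3,810.00 − R$742.17 = R$3,067.83

R$3,067.83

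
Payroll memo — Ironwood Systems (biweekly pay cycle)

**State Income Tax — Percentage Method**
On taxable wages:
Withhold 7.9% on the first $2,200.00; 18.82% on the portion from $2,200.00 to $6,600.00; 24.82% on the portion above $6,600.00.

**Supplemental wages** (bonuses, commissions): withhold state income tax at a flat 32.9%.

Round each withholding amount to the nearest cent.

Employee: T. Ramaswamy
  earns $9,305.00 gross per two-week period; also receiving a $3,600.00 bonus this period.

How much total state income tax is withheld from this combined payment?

$2,857.66

State Income Tax: taxable = $9,305.00
  $1,001.88 + 24.82% × ($9,305.00 − $6,600.00) = $1,001.88 + 24.82% × $2,705.00 = $1,673.26
Supplemental (32.9% flat on bonus): 32.9% × $3,600.00 = $1,184.40
Total state income tax: $1,673.26 + $1,184.40 = $2,857.66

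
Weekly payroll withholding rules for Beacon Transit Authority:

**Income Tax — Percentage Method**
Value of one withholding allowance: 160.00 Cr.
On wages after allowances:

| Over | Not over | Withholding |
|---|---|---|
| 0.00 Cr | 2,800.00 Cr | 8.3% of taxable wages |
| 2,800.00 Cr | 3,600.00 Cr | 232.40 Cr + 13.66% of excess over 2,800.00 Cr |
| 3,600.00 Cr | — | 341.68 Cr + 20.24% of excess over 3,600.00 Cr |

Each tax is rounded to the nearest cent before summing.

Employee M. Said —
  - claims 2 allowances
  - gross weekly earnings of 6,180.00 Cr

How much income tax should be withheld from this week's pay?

Income Tax: taxable = 6,180.00 Cr − 2×160.00 Cr = 5,860.00 Cr
  341.68 Cr + 20.24% × (5,860.00 Cr − 3,600.00 Cr) = 341.68 Cr + 20.24% × 2,260.00 Cr = 799.10 Cr

799.10 Cr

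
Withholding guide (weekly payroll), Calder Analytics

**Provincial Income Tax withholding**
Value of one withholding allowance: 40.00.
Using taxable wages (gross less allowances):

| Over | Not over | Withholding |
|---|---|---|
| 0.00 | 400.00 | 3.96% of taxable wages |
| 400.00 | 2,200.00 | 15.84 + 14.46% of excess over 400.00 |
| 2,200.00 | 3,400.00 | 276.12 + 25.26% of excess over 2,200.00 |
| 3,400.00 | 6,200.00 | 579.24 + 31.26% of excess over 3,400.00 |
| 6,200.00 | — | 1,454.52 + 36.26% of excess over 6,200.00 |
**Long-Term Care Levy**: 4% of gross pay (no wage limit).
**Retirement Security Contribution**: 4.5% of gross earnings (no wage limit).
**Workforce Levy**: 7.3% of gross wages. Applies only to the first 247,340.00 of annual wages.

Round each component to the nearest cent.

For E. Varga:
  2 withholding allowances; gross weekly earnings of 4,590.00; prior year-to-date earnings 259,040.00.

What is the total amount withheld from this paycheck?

1,316.38

Provincial Income Tax: taxable = 4,590.00 − 2×40.00 = 4,510.00
  579.24 + 31.26% × (4,510.00 − 3,400.00) = 579.24 + 31.26% × 1,110.00 = 926.23
Long-Term Care Levy: 4% × 4,590.00 = 183.60
Retirement Security Contribution: 4.5% × 4,590.00 = 206.55
Workforce Levy: YTD 259,040.00 ≥ cap 247,340.00 → 0.00
Total: 926.23 + 183.60 + 206.55 + 0.00 = 1,316.38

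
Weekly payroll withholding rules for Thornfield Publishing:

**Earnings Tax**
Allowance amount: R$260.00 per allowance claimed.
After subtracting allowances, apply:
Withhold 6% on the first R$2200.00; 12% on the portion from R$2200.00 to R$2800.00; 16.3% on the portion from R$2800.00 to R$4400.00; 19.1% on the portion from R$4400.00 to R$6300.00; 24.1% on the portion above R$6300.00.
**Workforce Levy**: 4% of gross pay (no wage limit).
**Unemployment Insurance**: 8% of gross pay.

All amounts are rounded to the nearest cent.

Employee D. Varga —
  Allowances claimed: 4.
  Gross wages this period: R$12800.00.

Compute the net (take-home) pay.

R$9120.44

Earnings Tax: taxable = R$12800.00 − 4×R$260.00 = R$11760.00
  R$827.70 + 24.1% × (R$11760.00 − R$6300.00) = R$827.70 + 24.1% × R$5460.00 = R$2143.56
Workforce Levy: 4% × R$12800.00 = R$512.00
Unemployment Insurance: 8% × R$12800.00 = R$1024.00
Total withheld: R$2143.56 + R$512.00 + R$1024.00 = R$3679.56
Net pay: R$12800.00 − R$3679.56 = R$9120.44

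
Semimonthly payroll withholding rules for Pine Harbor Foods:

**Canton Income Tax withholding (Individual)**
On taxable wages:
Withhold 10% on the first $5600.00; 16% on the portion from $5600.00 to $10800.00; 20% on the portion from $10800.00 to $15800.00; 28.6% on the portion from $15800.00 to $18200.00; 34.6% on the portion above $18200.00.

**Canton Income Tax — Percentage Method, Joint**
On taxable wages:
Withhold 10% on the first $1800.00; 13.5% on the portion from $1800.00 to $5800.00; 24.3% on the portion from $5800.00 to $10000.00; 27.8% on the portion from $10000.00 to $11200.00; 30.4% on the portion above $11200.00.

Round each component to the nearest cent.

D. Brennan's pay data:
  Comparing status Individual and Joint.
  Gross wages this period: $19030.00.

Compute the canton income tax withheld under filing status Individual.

Canton Income Tax (Individual): taxable = $19030.00
  $3078.40 + 34.6% × ($19030.00 − $18200.00) = $3078.40 + 34.6% × $830.00 = $3365.58

$3365.58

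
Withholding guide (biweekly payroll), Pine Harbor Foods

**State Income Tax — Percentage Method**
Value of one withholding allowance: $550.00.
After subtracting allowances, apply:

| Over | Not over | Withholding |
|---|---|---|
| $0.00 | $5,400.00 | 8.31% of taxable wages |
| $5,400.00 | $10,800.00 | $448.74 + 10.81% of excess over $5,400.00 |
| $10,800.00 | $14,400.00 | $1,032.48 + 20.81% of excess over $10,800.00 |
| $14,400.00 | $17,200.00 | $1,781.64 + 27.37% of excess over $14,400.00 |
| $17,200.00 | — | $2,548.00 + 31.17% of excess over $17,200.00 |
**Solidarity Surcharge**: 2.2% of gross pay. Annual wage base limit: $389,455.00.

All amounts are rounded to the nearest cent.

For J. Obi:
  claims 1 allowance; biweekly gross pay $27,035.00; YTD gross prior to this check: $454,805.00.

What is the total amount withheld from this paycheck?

$5,442.13

State Income Tax: taxable = $27,035.00 − 1×$550.00 = $26,485.00
  $2,548.00 + 31.17% × ($26,485.00 − $17,200.00) = $2,548.00 + 31.17% × $9,285.00 = $5,442.13
Solidarity Surcharge: YTD $454,805.00 ≥ cap $389,455.00 → $0.00
Total: $5,442.13 + $0.00 = $5,442.13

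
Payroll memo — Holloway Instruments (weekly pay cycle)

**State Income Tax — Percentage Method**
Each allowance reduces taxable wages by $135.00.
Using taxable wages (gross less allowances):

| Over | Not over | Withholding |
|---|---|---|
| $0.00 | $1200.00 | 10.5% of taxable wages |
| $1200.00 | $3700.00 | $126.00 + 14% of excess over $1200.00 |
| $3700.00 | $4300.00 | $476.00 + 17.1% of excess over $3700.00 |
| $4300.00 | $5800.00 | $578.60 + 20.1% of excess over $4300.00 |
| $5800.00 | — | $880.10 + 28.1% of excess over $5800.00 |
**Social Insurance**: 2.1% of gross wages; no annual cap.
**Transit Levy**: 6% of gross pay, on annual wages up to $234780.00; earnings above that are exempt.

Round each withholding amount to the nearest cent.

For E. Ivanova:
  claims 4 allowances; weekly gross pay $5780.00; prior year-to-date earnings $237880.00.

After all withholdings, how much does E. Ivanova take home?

$4891.08

State Income Tax: taxable = $5780.00 − 4×$135.00 = $5240.00
  $578.60 + 20.1% × ($5240.00 − $4300.00) = $578.60 + 20.1% × $940.00 = $767.54
Social Insurance: 2.1% × $5780.00 = $121.38
Transit Levy: YTD $237880.00 ≥ cap $234780.00 → $0.00
Total withheld: $767.54 + $121.38 + $0.00 = $888.92
Net pay: $5780.00 − $888.92 = $4891.08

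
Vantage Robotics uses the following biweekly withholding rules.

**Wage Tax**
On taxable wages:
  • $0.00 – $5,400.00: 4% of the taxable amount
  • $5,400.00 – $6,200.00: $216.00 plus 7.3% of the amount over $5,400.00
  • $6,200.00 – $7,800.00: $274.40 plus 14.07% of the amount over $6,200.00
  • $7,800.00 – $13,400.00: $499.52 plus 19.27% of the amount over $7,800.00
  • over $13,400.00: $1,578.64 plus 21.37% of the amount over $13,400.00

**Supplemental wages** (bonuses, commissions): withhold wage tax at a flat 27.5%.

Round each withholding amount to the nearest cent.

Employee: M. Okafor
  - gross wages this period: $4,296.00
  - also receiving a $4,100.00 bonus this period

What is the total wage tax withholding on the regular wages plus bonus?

Wage Tax: taxable = $4,296.00
  4% × $4,296.00 = $171.84
Supplemental (27.5% flat on bonus): 27.5% × $4,100.00 = $1,127.50
Total wage tax: $171.84 + $1,127.50 = $1,299.34

$1,299.34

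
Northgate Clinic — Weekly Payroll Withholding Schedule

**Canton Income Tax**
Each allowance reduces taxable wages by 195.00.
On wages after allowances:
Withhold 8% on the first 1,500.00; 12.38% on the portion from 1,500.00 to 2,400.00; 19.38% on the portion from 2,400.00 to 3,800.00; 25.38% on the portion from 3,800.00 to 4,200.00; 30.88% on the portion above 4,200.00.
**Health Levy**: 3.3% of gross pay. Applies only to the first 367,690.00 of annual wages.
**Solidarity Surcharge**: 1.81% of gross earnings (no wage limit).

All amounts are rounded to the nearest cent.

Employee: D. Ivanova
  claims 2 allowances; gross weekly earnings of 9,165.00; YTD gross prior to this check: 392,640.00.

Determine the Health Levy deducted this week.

0.00

Health Levy: YTD 392,640.00 ≥ cap 367,690.00 → 0.00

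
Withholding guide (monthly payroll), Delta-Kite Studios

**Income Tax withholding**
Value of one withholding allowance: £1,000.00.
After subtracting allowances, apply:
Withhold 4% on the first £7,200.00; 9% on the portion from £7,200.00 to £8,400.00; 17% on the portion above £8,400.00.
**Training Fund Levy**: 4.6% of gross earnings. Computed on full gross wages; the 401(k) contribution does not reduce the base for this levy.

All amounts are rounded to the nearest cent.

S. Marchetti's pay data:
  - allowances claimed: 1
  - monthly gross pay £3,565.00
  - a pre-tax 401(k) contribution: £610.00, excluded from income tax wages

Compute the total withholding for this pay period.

Income Tax: taxable = £3,565.00 − £610.00 − 1×£1,000.00 = £1,955.00
  4% × £1,955.00 = £78.20
Training Fund Levy: 4.6% × £3,565.00 = £163.99
Total: £78.20 + £163.99 = £242.19

£242.19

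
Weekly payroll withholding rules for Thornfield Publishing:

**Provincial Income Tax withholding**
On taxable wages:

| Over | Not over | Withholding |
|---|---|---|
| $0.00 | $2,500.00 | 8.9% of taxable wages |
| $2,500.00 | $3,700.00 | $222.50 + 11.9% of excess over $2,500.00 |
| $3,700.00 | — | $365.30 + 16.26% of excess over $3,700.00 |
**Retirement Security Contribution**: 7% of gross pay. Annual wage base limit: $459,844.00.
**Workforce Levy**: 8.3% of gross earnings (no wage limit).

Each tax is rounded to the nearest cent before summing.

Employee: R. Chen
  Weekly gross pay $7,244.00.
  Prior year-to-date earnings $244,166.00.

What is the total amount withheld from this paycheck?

Provincial Income Tax: taxable = $7,244.00
  $365.30 + 16.26% × ($7,244.00 − $3,700.00) = $365.30 + 16.26% × $3,544.00 = $941.55
Retirement Security Contribution: 7% × $7,244.00 = $507.08
Workforce Levy: 8.3% × $7,244.00 = $601.25
Total: $941.55 + $507.08 + $601.25 = $2,049.88

$2,049.88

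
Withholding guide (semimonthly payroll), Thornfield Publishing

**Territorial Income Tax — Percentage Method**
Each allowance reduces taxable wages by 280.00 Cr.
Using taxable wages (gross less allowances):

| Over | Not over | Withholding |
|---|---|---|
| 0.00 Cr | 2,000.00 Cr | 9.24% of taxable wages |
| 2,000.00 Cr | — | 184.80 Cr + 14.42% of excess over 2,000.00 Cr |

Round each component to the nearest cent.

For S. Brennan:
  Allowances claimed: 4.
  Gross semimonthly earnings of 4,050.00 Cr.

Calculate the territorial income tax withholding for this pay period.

Territorial Income Tax: taxable = 4,050.00 Cr − 4×280.00 Cr = 2,930.00 Cr
  184.80 Cr + 14.42% × (2,930.00 Cr − 2,000.00 Cr) = 184.80 Cr + 14.42% × 930.00 Cr = 318.91 Cr

318.91 Cr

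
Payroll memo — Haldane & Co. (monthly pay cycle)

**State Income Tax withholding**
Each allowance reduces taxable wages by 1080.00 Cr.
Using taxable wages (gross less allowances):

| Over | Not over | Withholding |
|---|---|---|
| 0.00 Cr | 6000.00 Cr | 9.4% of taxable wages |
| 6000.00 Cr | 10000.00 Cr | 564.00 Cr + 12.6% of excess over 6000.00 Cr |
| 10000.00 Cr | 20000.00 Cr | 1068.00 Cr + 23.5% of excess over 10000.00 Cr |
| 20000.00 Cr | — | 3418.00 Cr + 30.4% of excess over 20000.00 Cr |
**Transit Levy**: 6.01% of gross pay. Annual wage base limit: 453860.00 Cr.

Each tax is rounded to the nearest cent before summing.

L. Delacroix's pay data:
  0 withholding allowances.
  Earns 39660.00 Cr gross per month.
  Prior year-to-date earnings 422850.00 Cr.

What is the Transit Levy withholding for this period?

Transit Levy: cap 453860.00 Cr − YTD 422850.00 Cr = 31010.00 Cr subject; 6.01% × 31010.00 Cr = 1863.70 Cr

1863.70 Cr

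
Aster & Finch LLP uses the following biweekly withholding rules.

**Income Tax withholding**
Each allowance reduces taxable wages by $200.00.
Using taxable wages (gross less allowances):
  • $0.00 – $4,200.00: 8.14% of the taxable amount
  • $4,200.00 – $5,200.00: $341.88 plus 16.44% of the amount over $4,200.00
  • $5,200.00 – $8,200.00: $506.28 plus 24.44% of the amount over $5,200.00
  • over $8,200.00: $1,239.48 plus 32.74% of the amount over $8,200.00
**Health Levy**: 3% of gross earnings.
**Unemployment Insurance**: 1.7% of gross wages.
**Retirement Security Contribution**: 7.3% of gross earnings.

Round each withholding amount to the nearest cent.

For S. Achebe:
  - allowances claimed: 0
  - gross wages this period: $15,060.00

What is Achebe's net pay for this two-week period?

Income Tax: taxable = $15,060.00
  $1,239.48 + 32.74% × ($15,060.00 − $8,200.00) = $1,239.48 + 32.74% × $6,860.00 = $3,485.44
Health Levy: 3% × $15,060.00 = $451.80
Unemployment Insurance: 1.7% × $15,060.00 = $256.02
Retirement Security Contribution: 7.3% × $15,060.00 = $1,099.38
Total withheld: $3,485.44 + $451.80 + $256.02 + $1,099.38 = $5,292.64
Net pay: $15,060.00 − $5,292.64 = $9,767.36

$9,767.36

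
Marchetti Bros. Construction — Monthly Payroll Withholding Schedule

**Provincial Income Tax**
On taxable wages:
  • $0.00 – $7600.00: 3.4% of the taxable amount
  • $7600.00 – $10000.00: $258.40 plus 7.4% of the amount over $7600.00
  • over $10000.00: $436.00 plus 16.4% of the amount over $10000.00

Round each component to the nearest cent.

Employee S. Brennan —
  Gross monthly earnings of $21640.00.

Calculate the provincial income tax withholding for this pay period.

$2344.96

Provincial Income Tax: taxable = $21640.00
  $436.00 + 16.4% × ($21640.00 − $10000.00) = $436.00 + 16.4% × $11640.00 = $2344.96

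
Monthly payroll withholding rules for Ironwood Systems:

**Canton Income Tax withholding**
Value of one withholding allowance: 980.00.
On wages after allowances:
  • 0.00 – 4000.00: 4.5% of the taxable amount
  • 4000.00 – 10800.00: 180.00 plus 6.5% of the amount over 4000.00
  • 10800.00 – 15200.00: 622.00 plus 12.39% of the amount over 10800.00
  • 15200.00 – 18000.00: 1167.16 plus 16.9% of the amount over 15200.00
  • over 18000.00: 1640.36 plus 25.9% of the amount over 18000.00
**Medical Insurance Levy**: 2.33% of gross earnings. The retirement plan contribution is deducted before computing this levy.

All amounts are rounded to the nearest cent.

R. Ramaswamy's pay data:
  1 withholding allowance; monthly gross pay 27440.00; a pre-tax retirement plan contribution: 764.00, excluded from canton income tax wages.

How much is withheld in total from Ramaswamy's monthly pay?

Canton Income Tax: taxable = 27440.00 − 764.00 − 1×980.00 = 25696.00
  1640.36 + 25.9% × (25696.00 − 18000.00) = 1640.36 + 25.9% × 7696.00 = 3633.62
Medical Insurance Levy: 2.33% × 26676.00 = 621.55
Total: 3633.62 + 621.55 = 4255.17

4255.17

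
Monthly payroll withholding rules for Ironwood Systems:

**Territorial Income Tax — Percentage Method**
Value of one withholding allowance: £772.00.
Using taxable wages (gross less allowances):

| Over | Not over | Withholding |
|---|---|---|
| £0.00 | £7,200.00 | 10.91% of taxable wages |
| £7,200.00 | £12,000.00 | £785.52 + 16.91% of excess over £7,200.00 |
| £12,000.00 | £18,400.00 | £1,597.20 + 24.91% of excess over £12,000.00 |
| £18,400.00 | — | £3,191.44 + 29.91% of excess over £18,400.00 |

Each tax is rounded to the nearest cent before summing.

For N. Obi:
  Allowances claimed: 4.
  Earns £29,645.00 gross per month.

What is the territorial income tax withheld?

£5,631.20

Territorial Income Tax: taxable = £29,645.00 − 4×£772.00 = £26,557.00
  £3,191.44 + 29.91% × (£26,557.00 − £18,400.00) = £3,191.44 + 29.91% × £8,157.00 = £5,631.20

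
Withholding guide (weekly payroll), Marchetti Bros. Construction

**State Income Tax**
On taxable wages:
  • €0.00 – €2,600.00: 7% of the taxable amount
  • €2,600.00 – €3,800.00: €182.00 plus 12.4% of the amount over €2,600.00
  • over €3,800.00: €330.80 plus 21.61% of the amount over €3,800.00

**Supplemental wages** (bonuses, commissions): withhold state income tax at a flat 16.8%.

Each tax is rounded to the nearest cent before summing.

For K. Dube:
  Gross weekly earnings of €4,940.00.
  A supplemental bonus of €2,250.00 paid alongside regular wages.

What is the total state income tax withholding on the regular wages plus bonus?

€955.15

State Income Tax: taxable = €4,940.00
  €330.80 + 21.61% × (€4,940.00 − €3,800.00) = €330.80 + 21.61% × €1,140.00 = €577.15
Supplemental (16.8% flat on bonus): 16.8% × €2,250.00 = €378.00
Total state income tax: €577.15 + €378.00 = €955.15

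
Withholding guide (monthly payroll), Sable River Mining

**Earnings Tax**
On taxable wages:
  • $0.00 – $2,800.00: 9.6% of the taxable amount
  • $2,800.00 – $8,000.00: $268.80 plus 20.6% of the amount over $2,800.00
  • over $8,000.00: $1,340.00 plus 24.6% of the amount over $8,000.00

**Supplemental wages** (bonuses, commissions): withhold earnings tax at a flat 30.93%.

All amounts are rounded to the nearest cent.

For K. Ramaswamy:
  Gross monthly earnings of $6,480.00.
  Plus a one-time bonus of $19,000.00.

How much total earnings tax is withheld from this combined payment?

$6,903.58

Earnings Tax: taxable = $6,480.00
  $268.80 + 20.6% × ($6,480.00 − $2,800.00) = $268.80 + 20.6% × $3,680.00 = $1,026.88
Supplemental (30.93% flat on bonus): 30.93% × $19,000.00 = $5,876.70
Total earnings tax: $1,026.88 + $5,876.70 = $6,903.58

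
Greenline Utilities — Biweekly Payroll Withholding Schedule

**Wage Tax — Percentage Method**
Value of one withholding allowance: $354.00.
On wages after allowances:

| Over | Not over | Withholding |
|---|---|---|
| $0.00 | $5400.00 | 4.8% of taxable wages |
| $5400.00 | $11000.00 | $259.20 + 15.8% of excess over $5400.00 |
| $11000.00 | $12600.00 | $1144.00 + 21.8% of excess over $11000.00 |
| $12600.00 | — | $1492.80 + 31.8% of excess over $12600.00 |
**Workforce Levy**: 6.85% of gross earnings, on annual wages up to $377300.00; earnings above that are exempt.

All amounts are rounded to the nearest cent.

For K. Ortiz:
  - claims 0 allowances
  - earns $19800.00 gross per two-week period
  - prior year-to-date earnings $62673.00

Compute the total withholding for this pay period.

$5138.70

Wage Tax: taxable = $19800.00
  $1492.80 + 31.8% × ($19800.00 − $12600.00) = $1492.80 + 31.8% × $7200.00 = $3782.40
Workforce Levy: 6.85% × $19800.00 = $1356.30
Total: $3782.40 + $1356.30 = $5138.70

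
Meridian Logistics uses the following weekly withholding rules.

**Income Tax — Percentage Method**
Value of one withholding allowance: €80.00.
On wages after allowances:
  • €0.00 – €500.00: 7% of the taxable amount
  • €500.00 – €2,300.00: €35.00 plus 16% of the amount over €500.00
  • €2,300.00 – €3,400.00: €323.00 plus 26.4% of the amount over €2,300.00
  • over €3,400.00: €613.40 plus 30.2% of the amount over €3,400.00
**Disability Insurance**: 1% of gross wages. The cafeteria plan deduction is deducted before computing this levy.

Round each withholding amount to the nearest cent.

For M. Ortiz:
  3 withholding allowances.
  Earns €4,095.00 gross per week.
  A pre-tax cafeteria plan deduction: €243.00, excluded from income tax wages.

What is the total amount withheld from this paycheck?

Income Tax: taxable = €4,095.00 − €243.00 − 3×€80.00 = €3,612.00
  €613.40 + 30.2% × (€3,612.00 − €3,400.00) = €613.40 + 30.2% × €212.00 = €677.42
Disability Insurance: 1% × €3,852.00 = €38.52
Total: €677.42 + €38.52 = €715.94

€715.94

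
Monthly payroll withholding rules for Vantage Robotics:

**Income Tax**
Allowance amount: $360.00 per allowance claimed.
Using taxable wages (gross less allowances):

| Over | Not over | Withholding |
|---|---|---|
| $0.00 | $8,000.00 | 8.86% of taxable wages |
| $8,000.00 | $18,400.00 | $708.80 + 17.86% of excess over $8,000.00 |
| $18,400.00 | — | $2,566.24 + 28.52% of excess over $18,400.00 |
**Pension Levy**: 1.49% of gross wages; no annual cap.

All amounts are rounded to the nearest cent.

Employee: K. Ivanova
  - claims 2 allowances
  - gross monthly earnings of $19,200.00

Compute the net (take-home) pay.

$16,324.86

Income Tax: taxable = $19,200.00 − 2×$360.00 = $18,480.00
  $2,566.24 + 28.52% × ($18,480.00 − $18,400.00) = $2,566.24 + 28.52% × $80.00 = $2,589.06
Pension Levy: 1.49% × $19,200.00 = $286.08
Total withheld: $2,589.06 + $286.08 = $2,875.14
Net pay: $19,200.00 − $2,875.14 = $16,324.86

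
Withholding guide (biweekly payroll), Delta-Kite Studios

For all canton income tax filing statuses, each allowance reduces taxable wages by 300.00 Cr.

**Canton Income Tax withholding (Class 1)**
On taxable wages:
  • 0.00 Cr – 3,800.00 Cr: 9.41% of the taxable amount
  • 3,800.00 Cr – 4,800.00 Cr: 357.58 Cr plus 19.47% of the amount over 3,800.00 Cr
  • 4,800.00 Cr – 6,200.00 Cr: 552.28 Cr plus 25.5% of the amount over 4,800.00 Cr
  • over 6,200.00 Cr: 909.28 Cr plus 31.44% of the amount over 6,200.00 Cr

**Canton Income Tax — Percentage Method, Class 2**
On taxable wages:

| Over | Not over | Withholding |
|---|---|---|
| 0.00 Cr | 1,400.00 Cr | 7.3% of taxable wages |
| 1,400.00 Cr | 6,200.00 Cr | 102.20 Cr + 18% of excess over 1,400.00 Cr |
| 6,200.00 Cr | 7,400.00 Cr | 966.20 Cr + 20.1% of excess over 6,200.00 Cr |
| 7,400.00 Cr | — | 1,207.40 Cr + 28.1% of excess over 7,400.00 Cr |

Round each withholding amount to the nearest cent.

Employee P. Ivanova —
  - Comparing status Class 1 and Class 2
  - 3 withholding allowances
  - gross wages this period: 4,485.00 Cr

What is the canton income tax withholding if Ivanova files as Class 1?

Canton Income Tax (Class 1): taxable = 4,485.00 Cr − 3×300.00 Cr = 3,585.00 Cr
  9.41% × 3,585.00 Cr = 337.35 Cr

337.35 Cr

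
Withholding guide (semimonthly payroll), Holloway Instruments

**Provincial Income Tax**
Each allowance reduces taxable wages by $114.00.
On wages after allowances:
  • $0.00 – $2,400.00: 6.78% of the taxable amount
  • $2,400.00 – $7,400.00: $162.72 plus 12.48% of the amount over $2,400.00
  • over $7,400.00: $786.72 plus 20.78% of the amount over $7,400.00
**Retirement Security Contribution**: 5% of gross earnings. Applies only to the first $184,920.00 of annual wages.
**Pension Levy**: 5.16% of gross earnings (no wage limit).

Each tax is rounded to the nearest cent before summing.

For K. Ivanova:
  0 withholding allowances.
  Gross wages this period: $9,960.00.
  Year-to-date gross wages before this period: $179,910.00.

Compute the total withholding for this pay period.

Provincial Income Tax: taxable = $9,960.00
  $786.72 + 20.78% × ($9,960.00 − $7,400.00) = $786.72 + 20.78% × $2,560.00 = $1,318.69
Retirement Security Contribution: cap $184,920.00 − YTD $179,910.00 = $5,010.00 subject; 5% × $5,010.00 = $250.50
Pension Levy: 5.16% × $9,960.00 = $513.94
Total: $1,318.69 + $250.50 + $513.94 = $2,083.13

$2,083.13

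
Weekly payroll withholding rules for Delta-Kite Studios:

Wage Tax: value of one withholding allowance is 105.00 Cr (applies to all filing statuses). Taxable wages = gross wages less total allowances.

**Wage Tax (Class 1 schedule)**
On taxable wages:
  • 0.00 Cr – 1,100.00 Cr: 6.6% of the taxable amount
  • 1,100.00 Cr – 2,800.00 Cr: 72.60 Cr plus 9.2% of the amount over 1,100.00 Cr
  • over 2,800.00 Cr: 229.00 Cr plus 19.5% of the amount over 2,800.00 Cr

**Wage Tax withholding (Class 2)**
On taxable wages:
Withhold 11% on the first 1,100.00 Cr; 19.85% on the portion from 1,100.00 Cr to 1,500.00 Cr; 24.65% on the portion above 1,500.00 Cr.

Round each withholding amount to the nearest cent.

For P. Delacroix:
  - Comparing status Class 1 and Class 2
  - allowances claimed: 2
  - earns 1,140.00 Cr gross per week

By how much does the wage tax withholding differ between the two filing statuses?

Wage Tax (Class 1): taxable = 1,140.00 Cr − 2×105.00 Cr = 930.00 Cr
  6.6% × 930.00 Cr = 61.38 Cr
Wage Tax (Class 2): taxable = 1,140.00 Cr − 2×105.00 Cr = 930.00 Cr
  11% × 930.00 Cr = 102.30 Cr
Difference: |61.38 Cr − 102.30 Cr| = 40.92 Cr (higher under Class 2)

40.92 Cr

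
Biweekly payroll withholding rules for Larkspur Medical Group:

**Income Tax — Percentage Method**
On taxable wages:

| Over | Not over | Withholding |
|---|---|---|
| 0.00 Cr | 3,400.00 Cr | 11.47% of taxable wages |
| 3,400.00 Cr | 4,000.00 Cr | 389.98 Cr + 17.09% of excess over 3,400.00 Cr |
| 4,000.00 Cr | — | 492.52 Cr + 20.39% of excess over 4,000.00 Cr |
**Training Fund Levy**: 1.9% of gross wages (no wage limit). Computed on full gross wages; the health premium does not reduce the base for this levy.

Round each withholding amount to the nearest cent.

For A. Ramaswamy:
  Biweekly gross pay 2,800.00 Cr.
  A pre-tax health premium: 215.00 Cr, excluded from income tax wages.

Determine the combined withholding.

349.70 Cr

Income Tax: taxable = 2,800.00 Cr − 215.00 Cr = 2,585.00 Cr
  11.47% × 2,585.00 Cr = 296.50 Cr
Training Fund Levy: 1.9% × 2,800.00 Cr = 53.20 Cr
Total: 296.50 Cr + 53.20 Cr = 349.70 Cr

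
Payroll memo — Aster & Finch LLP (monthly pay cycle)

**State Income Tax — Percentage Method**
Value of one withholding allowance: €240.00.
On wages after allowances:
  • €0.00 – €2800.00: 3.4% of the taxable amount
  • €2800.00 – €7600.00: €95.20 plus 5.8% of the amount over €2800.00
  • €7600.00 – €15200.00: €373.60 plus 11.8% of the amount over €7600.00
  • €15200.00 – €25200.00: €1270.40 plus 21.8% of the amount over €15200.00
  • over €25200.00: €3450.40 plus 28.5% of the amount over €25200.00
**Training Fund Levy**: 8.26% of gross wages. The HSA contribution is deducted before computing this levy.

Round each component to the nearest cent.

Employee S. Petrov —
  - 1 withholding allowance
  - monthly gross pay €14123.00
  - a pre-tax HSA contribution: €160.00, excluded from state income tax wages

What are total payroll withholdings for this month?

€2249.45

State Income Tax: taxable = €14123.00 − €160.00 − 1×€240.00 = €13723.00
  €373.60 + 11.8% × (€13723.00 − €7600.00) = €373.60 + 11.8% × €6123.00 = €1096.11
Training Fund Levy: 8.26% × €13963.00 = €1153.34
Total: €1096.11 + €1153.34 = €2249.45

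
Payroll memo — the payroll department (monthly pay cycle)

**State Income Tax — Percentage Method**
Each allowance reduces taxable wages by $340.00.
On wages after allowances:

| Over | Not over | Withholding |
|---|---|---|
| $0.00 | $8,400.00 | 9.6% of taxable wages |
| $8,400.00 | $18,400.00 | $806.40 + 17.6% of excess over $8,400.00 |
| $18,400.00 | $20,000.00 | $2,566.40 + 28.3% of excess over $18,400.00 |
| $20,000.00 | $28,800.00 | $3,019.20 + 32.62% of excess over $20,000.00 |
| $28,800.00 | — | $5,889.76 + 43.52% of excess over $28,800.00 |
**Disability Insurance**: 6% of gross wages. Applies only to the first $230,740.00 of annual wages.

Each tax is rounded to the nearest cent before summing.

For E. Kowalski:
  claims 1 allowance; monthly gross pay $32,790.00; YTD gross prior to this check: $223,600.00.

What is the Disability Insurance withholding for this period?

Disability Insurance: cap $230,740.00 − YTD $223,600.00 = $7,140.00 subject; 6% × $7,140.00 = $428.40

$428.40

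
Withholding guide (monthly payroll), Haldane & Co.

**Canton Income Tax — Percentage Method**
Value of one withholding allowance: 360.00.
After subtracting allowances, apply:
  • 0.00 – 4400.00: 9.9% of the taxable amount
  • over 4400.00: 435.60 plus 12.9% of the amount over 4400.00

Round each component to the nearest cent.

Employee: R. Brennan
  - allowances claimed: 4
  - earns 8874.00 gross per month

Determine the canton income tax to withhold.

Canton Income Tax: taxable = 8874.00 − 4×360.00 = 7434.00
  435.60 + 12.9% × (7434.00 − 4400.00) = 435.60 + 12.9% × 3034.00 = 826.99

826.99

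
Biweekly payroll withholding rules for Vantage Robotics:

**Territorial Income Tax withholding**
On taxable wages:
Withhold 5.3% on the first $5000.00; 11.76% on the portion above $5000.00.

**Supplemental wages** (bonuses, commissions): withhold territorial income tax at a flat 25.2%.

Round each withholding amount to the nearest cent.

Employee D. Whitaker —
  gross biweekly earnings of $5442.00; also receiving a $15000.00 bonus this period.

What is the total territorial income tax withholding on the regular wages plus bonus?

$4096.98

Territorial Income Tax: taxable = $5442.00
  $265.00 + 11.76% × ($5442.00 − $5000.00) = $265.00 + 11.76% × $442.00 = $316.98
Supplemental (25.2% flat on bonus): 25.2% × $15000.00 = $3780.00
Total territorial income tax: $316.98 + $3780.00 = $4096.98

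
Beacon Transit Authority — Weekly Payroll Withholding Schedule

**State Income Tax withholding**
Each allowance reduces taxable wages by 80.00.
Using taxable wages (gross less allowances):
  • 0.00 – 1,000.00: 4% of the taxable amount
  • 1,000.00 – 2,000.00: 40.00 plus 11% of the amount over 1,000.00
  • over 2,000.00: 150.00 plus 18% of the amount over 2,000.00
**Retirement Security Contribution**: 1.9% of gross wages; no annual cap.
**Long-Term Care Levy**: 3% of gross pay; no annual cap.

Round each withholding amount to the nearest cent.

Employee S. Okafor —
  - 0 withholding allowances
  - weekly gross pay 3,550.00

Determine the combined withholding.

602.95

State Income Tax: taxable = 3,550.00
  150.00 + 18% × (3,550.00 − 2,000.00) = 150.00 + 18% × 1,550.00 = 429.00
Retirement Security Contribution: 1.9% × 3,550.00 = 67.45
Long-Term Care Levy: 3% × 3,550.00 = 106.50
Total: 429.00 + 67.45 + 106.50 = 602.95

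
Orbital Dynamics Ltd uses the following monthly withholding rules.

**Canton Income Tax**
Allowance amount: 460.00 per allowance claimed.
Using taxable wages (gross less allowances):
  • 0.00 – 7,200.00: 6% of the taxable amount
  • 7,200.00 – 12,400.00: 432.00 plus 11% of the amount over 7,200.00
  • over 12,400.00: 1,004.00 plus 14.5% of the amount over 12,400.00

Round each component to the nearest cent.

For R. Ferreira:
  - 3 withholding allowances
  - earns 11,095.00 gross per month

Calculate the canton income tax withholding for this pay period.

708.65

Canton Income Tax: taxable = 11,095.00 − 3×460.00 = 9,715.00
  432.00 + 11% × (9,715.00 − 7,200.00) = 432.00 + 11% × 2,515.00 = 708.65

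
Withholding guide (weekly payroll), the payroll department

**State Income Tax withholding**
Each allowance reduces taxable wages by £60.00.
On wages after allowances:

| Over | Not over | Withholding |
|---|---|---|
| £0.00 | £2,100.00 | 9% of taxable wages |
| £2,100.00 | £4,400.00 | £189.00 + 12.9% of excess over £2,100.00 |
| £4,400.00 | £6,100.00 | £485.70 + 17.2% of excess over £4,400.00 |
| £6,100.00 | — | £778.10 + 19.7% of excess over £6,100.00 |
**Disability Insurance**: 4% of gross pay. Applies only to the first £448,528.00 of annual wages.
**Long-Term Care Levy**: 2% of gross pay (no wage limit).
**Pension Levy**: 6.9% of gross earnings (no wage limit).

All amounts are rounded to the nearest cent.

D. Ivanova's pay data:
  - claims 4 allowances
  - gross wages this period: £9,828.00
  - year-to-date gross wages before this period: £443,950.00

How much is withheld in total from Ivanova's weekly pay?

£2,523.05

State Income Tax: taxable = £9,828.00 − 4×£60.00 = £9,588.00
  £778.10 + 19.7% × (£9,588.00 − £6,100.00) = £778.10 + 19.7% × £3,488.00 = £1,465.24
Disability Insurance: cap £448,528.00 − YTD £443,950.00 = £4,578.00 subject; 4% × £4,578.00 = £183.12
Long-Term Care Levy: 2% × £9,828.00 = £196.56
Pension Levy: 6.9% × £9,828.00 = £678.13
Total: £1,465.24 + £183.12 + £196.56 + £678.13 = £2,523.05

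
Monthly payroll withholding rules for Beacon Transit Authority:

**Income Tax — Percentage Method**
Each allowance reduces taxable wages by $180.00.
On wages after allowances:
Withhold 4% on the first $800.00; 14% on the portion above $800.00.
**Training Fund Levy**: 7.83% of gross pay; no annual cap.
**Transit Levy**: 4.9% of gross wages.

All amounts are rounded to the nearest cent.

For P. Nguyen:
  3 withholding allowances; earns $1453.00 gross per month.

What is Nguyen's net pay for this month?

Income Tax: taxable = $1453.00 − 3×$180.00 = $913.00
  $32.00 + 14% × ($913.00 − $800.00) = $32.00 + 14% × $113.00 = $47.82
Training Fund Levy: 7.83% × $1453.00 = $113.77
Transit Levy: 4.9% × $1453.00 = $71.20
Total withheld: $47.82 + $113.77 + $71.20 = $232.79
Net pay: $1453.00 − $232.79 = $1220.21

$1220.21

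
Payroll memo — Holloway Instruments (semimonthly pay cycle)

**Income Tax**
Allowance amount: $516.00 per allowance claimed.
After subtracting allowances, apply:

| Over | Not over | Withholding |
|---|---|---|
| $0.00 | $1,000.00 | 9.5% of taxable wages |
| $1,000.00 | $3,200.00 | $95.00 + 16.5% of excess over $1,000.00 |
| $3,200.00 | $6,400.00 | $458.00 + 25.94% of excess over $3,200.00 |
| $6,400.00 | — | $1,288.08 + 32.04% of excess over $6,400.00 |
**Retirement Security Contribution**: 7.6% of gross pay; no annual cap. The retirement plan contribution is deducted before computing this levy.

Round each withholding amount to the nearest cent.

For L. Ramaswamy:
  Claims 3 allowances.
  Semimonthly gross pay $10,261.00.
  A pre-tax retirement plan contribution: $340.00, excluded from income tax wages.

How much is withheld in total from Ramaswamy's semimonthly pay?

Income Tax: taxable = $10,261.00 − $340.00 − 3×$516.00 = $8,373.00
  $1,288.08 + 32.04% × ($8,373.00 − $6,400.00) = $1,288.08 + 32.04% × $1,973.00 = $1,920.23
Retirement Security Contribution: 7.6% × $9,921.00 = $754.00
Total: $1,920.23 + $754.00 = $2,674.23

$2,674.23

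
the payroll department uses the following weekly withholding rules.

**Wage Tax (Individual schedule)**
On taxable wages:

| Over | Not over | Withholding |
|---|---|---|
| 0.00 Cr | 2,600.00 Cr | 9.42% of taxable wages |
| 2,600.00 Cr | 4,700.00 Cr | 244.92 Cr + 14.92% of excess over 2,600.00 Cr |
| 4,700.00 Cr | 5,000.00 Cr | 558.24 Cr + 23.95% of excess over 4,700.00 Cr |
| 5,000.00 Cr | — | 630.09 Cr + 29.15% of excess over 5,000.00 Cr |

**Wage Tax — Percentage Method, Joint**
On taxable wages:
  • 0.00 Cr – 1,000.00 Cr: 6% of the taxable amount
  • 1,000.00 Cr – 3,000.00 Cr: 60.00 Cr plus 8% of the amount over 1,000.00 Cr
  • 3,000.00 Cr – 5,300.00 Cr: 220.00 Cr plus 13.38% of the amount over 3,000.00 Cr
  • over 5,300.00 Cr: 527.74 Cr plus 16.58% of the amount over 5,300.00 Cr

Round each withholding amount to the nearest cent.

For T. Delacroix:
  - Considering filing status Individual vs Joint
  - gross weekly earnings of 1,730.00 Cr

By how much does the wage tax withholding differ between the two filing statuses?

44.57 Cr

Wage Tax (Individual): taxable = 1,730.00 Cr
  9.42% × 1,730.00 Cr = 162.97 Cr
Wage Tax (Joint): taxable = 1,730.00 Cr
  60.00 Cr + 8% × (1,730.00 Cr − 1,000.00 Cr) = 60.00 Cr + 8% × 730.00 Cr = 118.40 Cr
Difference: |162.97 Cr − 118.40 Cr| = 44.57 Cr (higher under Individual)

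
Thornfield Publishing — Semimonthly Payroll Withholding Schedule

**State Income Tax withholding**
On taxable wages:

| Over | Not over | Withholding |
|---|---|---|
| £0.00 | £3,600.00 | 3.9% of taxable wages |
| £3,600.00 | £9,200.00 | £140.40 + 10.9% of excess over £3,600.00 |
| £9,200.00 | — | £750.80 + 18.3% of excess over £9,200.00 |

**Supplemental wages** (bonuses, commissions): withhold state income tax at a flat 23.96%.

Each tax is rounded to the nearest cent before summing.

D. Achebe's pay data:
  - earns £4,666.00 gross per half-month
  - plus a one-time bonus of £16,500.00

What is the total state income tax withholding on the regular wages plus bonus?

State Income Tax: taxable = £4,666.00
  £140.40 + 10.9% × (£4,666.00 − £3,600.00) = £140.40 + 10.9% × £1,066.00 = £256.59
Supplemental (23.96% flat on bonus): 23.96% × £16,500.00 = £3,953.40
Total state income tax: £256.59 + £3,953.40 = £4,209.99

£4,209.99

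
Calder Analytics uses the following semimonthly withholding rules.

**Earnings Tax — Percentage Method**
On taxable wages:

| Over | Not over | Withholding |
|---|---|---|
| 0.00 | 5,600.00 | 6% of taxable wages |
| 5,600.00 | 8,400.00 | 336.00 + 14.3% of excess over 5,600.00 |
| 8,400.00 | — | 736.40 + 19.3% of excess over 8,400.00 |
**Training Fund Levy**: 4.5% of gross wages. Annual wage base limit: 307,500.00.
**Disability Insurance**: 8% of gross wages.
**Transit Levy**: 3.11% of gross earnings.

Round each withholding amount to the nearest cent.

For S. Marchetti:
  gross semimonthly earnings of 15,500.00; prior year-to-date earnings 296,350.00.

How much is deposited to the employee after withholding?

11,169.50

Earnings Tax: taxable = 15,500.00
  736.40 + 19.3% × (15,500.00 − 8,400.00) = 736.40 + 19.3% × 7,100.00 = 2,106.70
Training Fund Levy: cap 307,500.00 − YTD 296,350.00 = 11,150.00 subject; 4.5% × 11,150.00 = 501.75
Disability Insurance: 8% × 15,500.00 = 1,240.00
Transit Levy: 3.11% × 15,500.00 = 482.05
Total withheld: 2,106.70 + 501.75 + 1,240.00 + 482.05 = 4,330.50
Net pay: 15,500.00 − 4,330.50 = 11,169.50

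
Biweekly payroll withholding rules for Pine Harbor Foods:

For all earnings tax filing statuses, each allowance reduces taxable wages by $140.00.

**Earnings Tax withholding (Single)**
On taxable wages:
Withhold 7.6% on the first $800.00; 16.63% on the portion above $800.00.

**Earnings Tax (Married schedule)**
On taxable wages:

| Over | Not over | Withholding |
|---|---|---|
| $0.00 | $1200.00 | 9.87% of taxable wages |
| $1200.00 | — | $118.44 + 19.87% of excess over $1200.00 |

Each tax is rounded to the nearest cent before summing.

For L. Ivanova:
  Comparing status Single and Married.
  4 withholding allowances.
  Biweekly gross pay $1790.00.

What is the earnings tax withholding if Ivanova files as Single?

Earnings Tax (Single): taxable = $1790.00 − 4×$140.00 = $1230.00
  $60.80 + 16.63% × ($1230.00 − $800.00) = $60.80 + 16.63% × $430.00 = $132.31

$132.31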